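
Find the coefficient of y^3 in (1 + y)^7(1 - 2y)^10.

Coefficient of y^3 = Σ_{j} C(7,j)·1^j·C(10,3-j)·(-2)^(3-j) for j from 0 to 3.
= (-960) + 1260 + (-420) + 35 = -85.

-85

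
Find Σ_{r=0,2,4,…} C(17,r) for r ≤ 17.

65536

Even-r terms of row 17 sum to 2^16 = 65536.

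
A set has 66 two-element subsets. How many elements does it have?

n(n−1)/2 = 66 ⇒ n(n−1) = 132. Since 12·11 = 132, n = 12.

12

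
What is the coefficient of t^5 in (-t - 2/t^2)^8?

16

General term: C(8,j)·(-t)^j·(-2/t^2)^(8-j), with t-exponent 1j − 2(8−j) = 3j − 16.
Set 3j − 16 = 5: j = 7.
C(8,7) = 8; (-1)^7 = -1; (-2)^1 = -2.
Coefficient = 8 · (-1) · (-2) = 16.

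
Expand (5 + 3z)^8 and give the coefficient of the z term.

The general term is C(8,j)·(5)^j·(3z)^(8-j); the z^1 term has j = 7.
C(8,7) = 8.
Coefficient = C(8,7) · 5^7 · 3^1 = 8 · 78125 · 3 = 1875000.

1875000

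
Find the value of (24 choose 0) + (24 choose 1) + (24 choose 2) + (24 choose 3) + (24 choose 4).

1 + 24 + 276 + 2024 + 10626 = 12951.

12951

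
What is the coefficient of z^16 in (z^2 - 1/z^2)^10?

General term: C(10,j)·(z^2)^j·(-1/z^2)^(10-j), with z-exponent 2j − 2(10−j) = 4j − 20.
Set 4j − 20 = 16: j = 9.
C(10,9) = 10; 1^9 = 1; (-1)^1 = -1.
Coefficient = 10 · 1 · (-1) = -10.

-10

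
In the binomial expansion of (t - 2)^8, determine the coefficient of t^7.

The general term is C(8,j)·(t)^j·(-2)^(8-j); the t^7 term has j = 7.
C(8,7) = 8.
Coefficient = C(8,7) · (-2)^1 = 8 · (-2) = -16.

-16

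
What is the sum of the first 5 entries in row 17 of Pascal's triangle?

3214

1 + 17 + 136 + 680 + 2380 = 3214.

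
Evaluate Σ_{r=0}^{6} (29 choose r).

621616

1 + 29 + 406 + 3654 + 23751 + 118755 + 475020 = 621616.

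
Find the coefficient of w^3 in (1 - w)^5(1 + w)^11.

Coefficient of w^3 = Σ_{j} C(5,j)·(-1)^j·C(11,3-j)·1^(3-j) for j from 0 to 3.
= 165 + (-275) + 110 + (-10) = -10.

-10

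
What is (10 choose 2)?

45

C(10,2) = (10·9) / 2! = 90 / 2 = 45.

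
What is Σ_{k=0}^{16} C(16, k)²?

601080390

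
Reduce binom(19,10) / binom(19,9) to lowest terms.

C(n,k+1)/C(n,k) = (n−k)/(k+1) = (19−9)/(9+1) = 10/10 = 1.

1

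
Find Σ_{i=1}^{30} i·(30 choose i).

Since i·C(30,i) = 30·C(29,i−1), the sum is 30·2^29 = 30·536870912 = 16106127360.

16106127360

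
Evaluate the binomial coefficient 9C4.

126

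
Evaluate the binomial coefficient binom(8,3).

56

C(8,3) = (8·7·6) / 3! = 336 / 6 = 56.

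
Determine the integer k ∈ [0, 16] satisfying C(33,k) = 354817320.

C(33,k) increases on 0 ≤ k ≤ 16. C(33,11) = 193536720 and C(33,12) = 354817320, so k = 12.

12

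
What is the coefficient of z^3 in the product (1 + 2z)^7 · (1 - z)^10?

Coefficient of z^3 = Σ_{j} C(7,j)·2^j·C(10,3-j)·(-1)^(3-j) for j from 0 to 3.
= (-120) + 630 + (-840) + 280 = -50.

-50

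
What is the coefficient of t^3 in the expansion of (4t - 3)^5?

5760

The general term is C(5,j)·(4t)^j·(-3)^(5-j); the t^3 term has j = 3.
C(5,3) = 10.
Coefficient = C(5,3) · 4^3 · (-3)^2 = 10 · 64 · 9 = 5760.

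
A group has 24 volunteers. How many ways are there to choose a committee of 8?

735471

This is C(24,8) = 735471.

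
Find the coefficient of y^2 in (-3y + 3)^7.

The general term is C(7,j)·(-3y)^j·(3)^(7-j); the y^2 term has j = 2.
C(7,2) = 21.
Coefficient = C(7,2) · (-3)^2 · 3^5 = 21 · 9 · 243 = 45927.

45927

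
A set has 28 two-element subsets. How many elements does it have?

8

n(n−1)/2 = 28 ⇒ n(n−1) = 56. Since 8·7 = 56, n = 8.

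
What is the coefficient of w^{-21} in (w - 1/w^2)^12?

-12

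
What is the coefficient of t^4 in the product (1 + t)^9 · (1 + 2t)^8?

10654

Coefficient of t^4 = Σ_{j} C(9,j)·1^j·C(8,4-j)·2^(4-j) for j from 0 to 4.
= 1120 + 4032 + 4032 + 1344 + 126 = 10654.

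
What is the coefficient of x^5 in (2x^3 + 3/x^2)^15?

General term: C(15,j)·(2x^3)^j·(3/x^2)^(15-j), with x-exponent 3j − 2(15−j) = 5j − 30.
Set 5j − 30 = 5: j = 7.
C(15,7) = 6435; 2^7 = 128; 3^8 = 6561.
Coefficient = 6435 · 128 · 6561 = 5404164480.

5404164480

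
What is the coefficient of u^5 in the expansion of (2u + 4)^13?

2699034624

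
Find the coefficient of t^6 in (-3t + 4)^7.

20412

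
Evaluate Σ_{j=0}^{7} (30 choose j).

1 + 30 + 435 + 4060 + 27405 + 142506 + 593775 + 2035800 = 2804012.

2804012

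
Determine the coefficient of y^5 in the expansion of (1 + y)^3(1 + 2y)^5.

Coefficient of y^5 = Σ_{j} C(3,j)·1^j·C(5,5-j)·2^(5-j) for j from 0 to 3.
= 32 + 240 + 240 + 40 = 552.

552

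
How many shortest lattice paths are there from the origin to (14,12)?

9657700

Each path is a sequence of 26 steps with 14 rights: C(26,14) = 9657700.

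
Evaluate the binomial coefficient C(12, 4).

495

C(12,4) = (12·11·10·9) / 4! = 11880 / 24 = 495.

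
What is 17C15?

136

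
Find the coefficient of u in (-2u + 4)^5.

-2560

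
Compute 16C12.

C(16,12) = C(16,4) by symmetry.
C(16,4) = (16·15·14·13) / 4! = 43680 / 24 = 1820.

1820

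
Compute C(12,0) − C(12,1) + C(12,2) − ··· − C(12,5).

The partial alternating sum Σ_{k=0}^{5} (−1)^k C(12,k) = (−1)^5 C(11,5) = -462.

-462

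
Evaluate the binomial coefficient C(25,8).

1081575

C(25,8) = (25·24·23·22·21·20·19·18) / 8! = 43609104000 / 40320 = 1081575.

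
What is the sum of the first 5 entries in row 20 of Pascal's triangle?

6196

1 + 20 + 190 + 1140 + 4845 = 6196.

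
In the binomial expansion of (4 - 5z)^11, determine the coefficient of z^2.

360448000

The general term is C(11,j)·(4)^j·(-5z)^(11-j); the z^2 term has j = 9.
C(11,9) = 55.
Coefficient = C(11,9) · 4^9 · (-5)^2 = 55 · 262144 · 25 = 360448000.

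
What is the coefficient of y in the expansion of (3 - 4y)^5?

-1620

The general term is C(5,j)·(3)^j·(-4y)^(5-j); the y^1 term has j = 4.
C(5,4) = 5.
Coefficient = C(5,4) · 3^4 · (-4)^1 = 5 · 81 · (-4) = -1620.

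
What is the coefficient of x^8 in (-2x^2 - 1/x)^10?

13440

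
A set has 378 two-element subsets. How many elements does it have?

n(n−1)/2 = 378 ⇒ n(n−1) = 756. Since 28·27 = 756, n = 28.

28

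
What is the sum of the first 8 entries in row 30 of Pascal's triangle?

1 + 30 + 435 + 4060 + 27405 + 142506 + 593775 + 2035800 = 2804012.

2804012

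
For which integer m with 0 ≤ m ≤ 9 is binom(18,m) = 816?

C(18,m) increases on 0 ≤ m ≤ 9. C(18,2) = 153 and C(18,3) = 816, so m = 3.

3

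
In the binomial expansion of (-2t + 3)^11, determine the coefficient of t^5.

-10777536

The general term is C(11,j)·(-2t)^j·(3)^(11-j); the t^5 term has j = 5.
C(11,5) = 462.
Coefficient = C(11,5) · (-2)^5 · 3^6 = 462 · (-32) · 729 = -10777536.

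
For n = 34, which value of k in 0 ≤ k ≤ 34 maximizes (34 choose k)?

17

C(34,k) is maximized at k = 34/2 = 17.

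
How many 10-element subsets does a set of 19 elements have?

92378

C(19,10) = C(19,9) by symmetry.
C(19,9) = (19·18·17·16·15·14·13·12·11) / 9! = 33522128640 / 362880 = 92378.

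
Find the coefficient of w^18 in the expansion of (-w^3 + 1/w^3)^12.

General term: C(12,j)·(-w^3)^j·(1/w^3)^(12-j), with w-exponent 3j − 3(12−j) = 6j − 36.
Set 6j − 36 = 18: j = 9.
C(12,9) = 220; (-1)^9 = -1; 1^3 = 1.
Coefficient = 220 · (-1) · 1 = -220.

-220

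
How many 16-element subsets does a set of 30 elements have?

145422675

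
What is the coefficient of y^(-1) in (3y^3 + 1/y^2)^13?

312741

General term: C(13,j)·(3y^3)^j·(1/y^2)^(13-j), with y-exponent 3j − 2(13−j) = 5j − 26.
Set 5j − 26 = -1: j = 5.
C(13,5) = 1287; 3^5 = 243; 1^8 = 1.
Coefficient = 1287 · 243 · 1 = 312741.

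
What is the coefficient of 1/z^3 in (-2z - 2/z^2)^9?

General term: C(9,j)·(-2z)^j·(-2/z^2)^(9-j), with z-exponent 1j − 2(9−j) = 3j − 18.
Set 3j − 18 = -3: j = 5.
C(9,5) = 126; (-2)^5 = -32; (-2)^4 = 16.
Coefficient = 126 · (-32) · 16 = -64512.

-64512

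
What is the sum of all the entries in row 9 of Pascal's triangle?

The entries of row 9 sum to 2^9 = 512.

512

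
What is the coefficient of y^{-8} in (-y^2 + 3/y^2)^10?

General term: C(10,j)·(-y^2)^j·(3/y^2)^(10-j), with y-exponent 2j − 2(10−j) = 4j − 20.
Set 4j − 20 = -8: j = 3.
C(10,3) = 120; (-1)^3 = -1; 3^7 = 2187.
Coefficient = 120 · (-1) · 2187 = -262440.

-262440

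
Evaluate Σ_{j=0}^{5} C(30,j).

174437

1 + 30 + 435 + 4060 + 27405 + 142506 = 174437.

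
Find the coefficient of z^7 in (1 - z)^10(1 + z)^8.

112

Coefficient of z^7 = Σ_{j} C(10,j)·(-1)^j·C(8,7-j)·1^(7-j) for j from 0 to 7.
= 8 + (-280) + 2520 + (-8400) + 11760 + (-7056) + 1680 + (-120) = 112.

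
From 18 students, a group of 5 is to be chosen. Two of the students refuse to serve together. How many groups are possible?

8008

All 5-subsets: C(18,5) = 8568. Those containing both fixed elements: C(16,3) = 560.
8568 − 560 = 8008.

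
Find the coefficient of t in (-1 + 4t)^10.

The general term is C(10,j)·(-1)^j·(4t)^(10-j); the t^1 term has j = 9.
C(10,9) = 10.
Coefficient = C(10,9) · (-1)^9 · 4^1 = 10 · (-1) · 4 = -40.

-40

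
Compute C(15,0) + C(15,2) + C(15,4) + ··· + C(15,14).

16384

Even-i terms of row 15 sum to 2^14 = 16384.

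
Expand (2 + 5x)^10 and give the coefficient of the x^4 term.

The general term is C(10,j)·(2)^j·(5x)^(10-j); the x^4 term has j = 6.
C(10,6) = 210.
Coefficient = C(10,6) · 2^6 · 5^4 = 210 · 64 · 625 = 8400000.

8400000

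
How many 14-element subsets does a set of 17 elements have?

680

C(17,14) = C(17,3) by symmetry.
C(17,3) = (17·16·15) / 3! = 4080 / 6 = 680.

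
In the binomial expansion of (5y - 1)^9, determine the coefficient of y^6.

-1312500

The general term is C(9,j)·(5y)^j·(-1)^(9-j); the y^6 term has j = 6.
C(9,6) = 84.
Coefficient = C(9,6) · 5^6 · (-1)^3 = 84 · 15625 · (-1) = -1312500.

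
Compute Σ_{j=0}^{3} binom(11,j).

232

1 + 11 + 55 + 165 = 232.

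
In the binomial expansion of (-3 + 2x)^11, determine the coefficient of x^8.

The general term is C(11,j)·(-3)^j·(2x)^(11-j); the x^8 term has j = 3.
C(11,3) = 165.
Coefficient = C(11,3) · (-3)^3 · 2^8 = 165 · (-27) · 256 = -1140480.

-1140480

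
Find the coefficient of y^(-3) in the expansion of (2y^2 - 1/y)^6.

General term: C(6,j)·(2y^2)^j·(-1/y)^(6-j), with y-exponent 2j − 1(6−j) = 3j − 6.
Set 3j − 6 = -3: j = 1.
C(6,1) = 6; 2^1 = 2; (-1)^5 = -1.
Coefficient = 6 · 2 · (-1) = -12.

-12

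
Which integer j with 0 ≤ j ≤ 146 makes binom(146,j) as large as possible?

73

C(146,j) is maximized at j = 146/2 = 73.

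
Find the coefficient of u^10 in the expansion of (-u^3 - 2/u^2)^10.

General term: C(10,j)·(-u^3)^j·(-2/u^2)^(10-j), with u-exponent 3j − 2(10−j) = 5j − 20.
Set 5j − 20 = 10: j = 6.
C(10,6) = 210; (-1)^6 = 1; (-2)^4 = 16.
Coefficient = 210 · 1 · 16 = 3360.

3360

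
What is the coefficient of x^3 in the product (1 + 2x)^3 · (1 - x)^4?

Coefficient of x^3 = Σ_{j} C(3,j)·2^j·C(4,3-j)·(-1)^(3-j) for j from 0 to 3.
= (-4) + 36 + (-48) + 8 = -8.

-8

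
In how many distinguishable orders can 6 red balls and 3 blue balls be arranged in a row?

84

Choose positions for the red balls: C(9,6) = 84.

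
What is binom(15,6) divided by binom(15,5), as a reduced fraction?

C(n,k+1)/C(n,k) = (n−k)/(k+1) = (15−5)/(5+1) = 10/6 = 5/3.

5/3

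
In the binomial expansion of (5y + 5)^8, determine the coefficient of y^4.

The general term is C(8,j)·(5y)^j·(5)^(8-j); the y^4 term has j = 4.
C(8,4) = 70.
Coefficient = C(8,4) · 5^4 · 5^4 = 70 · 625 · 625 = 27343750.

27343750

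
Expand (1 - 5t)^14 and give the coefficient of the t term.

-70

The general term is C(14,j)·(1)^j·(-5t)^(14-j); the t^1 term has j = 13.
C(14,13) = 14.
Coefficient = C(14,13) · (-5)^1 = 14 · (-5) = -70.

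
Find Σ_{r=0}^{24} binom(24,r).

The entries of row 24 sum to 2^24 = 16777216.

16777216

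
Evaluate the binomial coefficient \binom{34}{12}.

548354040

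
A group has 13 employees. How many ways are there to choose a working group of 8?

1287

This is C(13,8) = 1287.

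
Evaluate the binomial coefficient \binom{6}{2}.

15

C(6,2) = (6·5) / 2! = 30 / 2 = 15.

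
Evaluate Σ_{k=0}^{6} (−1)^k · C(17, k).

8008

The partial alternating sum Σ_{k=0}^{6} (−1)^k C(17,k) = (−1)^6 C(16,6) = 8008.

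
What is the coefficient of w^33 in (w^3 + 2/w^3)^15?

General term: C(15,j)·(w^3)^j·(2/w^3)^(15-j), with w-exponent 3j − 3(15−j) = 6j − 45.
Set 6j − 45 = 33: j = 13.
C(15,13) = 105; 1^13 = 1; 2^2 = 4.
Coefficient = 105 · 1 · 4 = 420.

420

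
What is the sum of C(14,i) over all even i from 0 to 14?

Even-i terms of row 14 sum to 2^13 = 8192.

8192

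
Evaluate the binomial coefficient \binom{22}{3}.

1540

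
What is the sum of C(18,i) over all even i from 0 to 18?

131072

Even-i terms of row 18 sum to 2^17 = 131072.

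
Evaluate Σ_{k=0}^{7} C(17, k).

1 + 17 + 136 + 680 + 2380 + 6188 + 12376 + 19448 = 41226.

41226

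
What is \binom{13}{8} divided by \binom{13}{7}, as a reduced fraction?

C(n,k+1)/C(n,k) = (n−k)/(k+1) = (13−7)/(7+1) = 6/8 = 3/4.

3/4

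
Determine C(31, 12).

141120525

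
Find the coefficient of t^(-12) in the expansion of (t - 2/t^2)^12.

General term: C(12,j)·(t)^j·(-2/t^2)^(12-j), with t-exponent 1j − 2(12−j) = 3j − 24.
Set 3j − 24 = -12: j = 4.
C(12,4) = 495; 1^4 = 1; (-2)^8 = 256.
Coefficient = 495 · 1 · 256 = 126720.

126720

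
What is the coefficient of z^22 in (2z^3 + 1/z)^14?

General term: C(14,j)·(2z^3)^j·(1/z)^(14-j), with z-exponent 3j − 1(14−j) = 4j − 14.
Set 4j − 14 = 22: j = 9.
C(14,9) = 2002; 2^9 = 512; 1^5 = 1.
Coefficient = 2002 · 512 · 1 = 1025024.

1025024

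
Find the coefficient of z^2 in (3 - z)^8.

20412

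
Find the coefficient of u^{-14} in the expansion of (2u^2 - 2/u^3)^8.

7168

General term: C(8,j)·(2u^2)^j·(-2/u^3)^(8-j), with u-exponent 2j − 3(8−j) = 5j − 24.
Set 5j − 24 = -14: j = 2.
C(8,2) = 28; 2^2 = 4; (-2)^6 = 64.
Coefficient = 28 · 4 · 64 = 7168.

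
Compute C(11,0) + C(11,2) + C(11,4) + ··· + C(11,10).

Half of (1+1)^11 + (1−1)^11 gives the even-index sum: 2^10 = 1024.

1024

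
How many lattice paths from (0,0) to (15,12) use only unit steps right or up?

Each path is a sequence of 27 steps with 15 rights: C(27,15) = 17383860.

17383860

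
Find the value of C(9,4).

C(9,4) = (9·8·7·6) / 4! = 3024 / 24 = 126.

126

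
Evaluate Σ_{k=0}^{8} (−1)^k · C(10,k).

9

The partial alternating sum Σ_{k=0}^{8} (−1)^k C(10,k) = (−1)^8 C(9,8) = 9.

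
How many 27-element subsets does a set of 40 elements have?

12033222880

C(40,27) = C(40,13) by symmetry.
C(40,13) = (40·39·38·37·36·35·34·33·32·31·30·29·28) / 13! = 74931129164795904000 / 6227020800 = 12033222880.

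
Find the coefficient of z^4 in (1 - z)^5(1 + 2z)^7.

-135

Coefficient of z^4 = Σ_{j} C(5,j)·(-1)^j·C(7,4-j)·2^(4-j) for j from 0 to 4.
= 560 + (-1400) + 840 + (-140) + 5 = -135.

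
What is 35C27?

23535820

C(35,27) = C(35,8) by symmetry.
C(35,8) = (35·34·33·32·31·30·29·28) / 8! = 948964262400 / 40320 = 23535820.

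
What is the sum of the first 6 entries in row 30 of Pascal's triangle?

174437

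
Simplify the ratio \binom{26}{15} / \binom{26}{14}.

4/5

C(n,k+1)/C(n,k) = (n−k)/(k+1) = (26−14)/(14+1) = 12/15 = 4/5.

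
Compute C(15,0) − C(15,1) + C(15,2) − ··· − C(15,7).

The partial alternating sum Σ_{k=0}^{7} (−1)^k C(15,k) = (−1)^7 C(14,7) = -3432.

-3432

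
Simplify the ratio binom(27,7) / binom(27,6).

3

C(n,k+1)/C(n,k) = (n−k)/(k+1) = (27−6)/(6+1) = 21/7 = 3.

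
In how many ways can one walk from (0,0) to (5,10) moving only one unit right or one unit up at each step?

Each path is a sequence of 15 steps with 5 rights: C(15,5) = 3003.

3003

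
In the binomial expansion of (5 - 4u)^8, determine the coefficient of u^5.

-7168000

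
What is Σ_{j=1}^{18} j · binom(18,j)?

Differentiating (1+x)^18 and setting x=1: Σ j·C(18,j) = 18·2^17 = 2359296.

2359296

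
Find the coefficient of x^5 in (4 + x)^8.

3584

The general term is C(8,j)·(4)^j·(x)^(8-j); the x^5 term has j = 3.
C(8,3) = 56.
Coefficient = C(8,3) · 4^3 = 56 · 64 = 3584.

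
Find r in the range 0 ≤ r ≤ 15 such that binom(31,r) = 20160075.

C(31,r) increases on 0 ≤ r ≤ 15. C(31,8) = 7888725 and C(31,9) = 20160075, so r = 9.

9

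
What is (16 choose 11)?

C(16,11) = C(16,5) by symmetry.
C(16,5) = (16·15·14·13·12) / 5! = 524160 / 120 = 4368.

4368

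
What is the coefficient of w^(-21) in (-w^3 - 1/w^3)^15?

General term: C(15,j)·(-w^3)^j·(-1/w^3)^(15-j), with w-exponent 3j − 3(15−j) = 6j − 45.
Set 6j − 45 = -21: j = 4.
C(15,4) = 1365; (-1)^4 = 1; (-1)^11 = -1.
Coefficient = 1365 · 1 · (-1) = -1365.

-1365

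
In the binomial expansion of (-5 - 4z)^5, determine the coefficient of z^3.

The general term is C(5,j)·(-5)^j·(-4z)^(5-j); the z^3 term has j = 2.
C(5,2) = 10.
Coefficient = C(5,2) · (-5)^2 · (-4)^3 = 10 · 25 · (-64) = -16000.

-16000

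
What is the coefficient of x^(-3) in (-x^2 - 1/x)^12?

220

General term: C(12,j)·(-x^2)^j·(-1/x)^(12-j), with x-exponent 2j − 1(12−j) = 3j − 12.
Set 3j − 12 = -3: j = 3.
C(12,3) = 220; (-1)^3 = -1; (-1)^9 = -1.
Coefficient = 220 · (-1) · (-1) = 220.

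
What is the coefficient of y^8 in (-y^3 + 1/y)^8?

70

General term: C(8,j)·(-y^3)^j·(1/y)^(8-j), with y-exponent 3j − 1(8−j) = 4j − 8.
Set 4j − 8 = 8: j = 4.
C(8,4) = 70; (-1)^4 = 1; 1^4 = 1.
Coefficient = 70 · 1 · 1 = 70.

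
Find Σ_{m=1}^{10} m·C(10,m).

Differentiating (1+x)^10 and setting x=1: Σ m·C(10,m) = 10·2^9 = 5120.

5120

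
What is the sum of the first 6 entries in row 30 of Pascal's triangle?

174437

1 + 30 + 435 + 4060 + 27405 + 142506 = 174437.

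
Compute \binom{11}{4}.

C(11,4) = (11·10·9·8) / 4! = 7920 / 24 = 330.

330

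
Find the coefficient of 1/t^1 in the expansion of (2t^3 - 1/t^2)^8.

-448

General term: C(8,j)·(2t^3)^j·(-1/t^2)^(8-j), with t-exponent 3j − 2(8−j) = 5j − 16.
Set 5j − 16 = -1: j = 3.
C(8,3) = 56; 2^3 = 8; (-1)^5 = -1.
Coefficient = 56 · 8 · (-1) = -448.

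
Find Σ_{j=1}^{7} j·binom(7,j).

Differentiating (1+x)^7 and setting x=1: Σ j·C(7,j) = 7·2^6 = 448.

448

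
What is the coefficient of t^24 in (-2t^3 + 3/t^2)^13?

7907328

General term: C(13,j)·(-2t^3)^j·(3/t^2)^(13-j), with t-exponent 3j − 2(13−j) = 5j − 26.
Set 5j − 26 = 24: j = 10.
C(13,10) = 286; (-2)^10 = 1024; 3^3 = 27.
Coefficient = 286 · 1024 · 27 = 7907328.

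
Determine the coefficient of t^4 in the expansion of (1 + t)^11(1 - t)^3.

-11

Coefficient of t^4 = Σ_{j} C(11,j)·1^j·C(3,4-j)·(-1)^(4-j) for j from 1 to 4.
= (-11) + 165 + (-495) + 330 = -11.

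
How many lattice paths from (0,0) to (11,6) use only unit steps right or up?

Each path is a sequence of 17 steps with 11 rights: C(17,11) = 12376.

12376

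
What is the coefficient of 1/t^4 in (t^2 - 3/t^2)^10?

153090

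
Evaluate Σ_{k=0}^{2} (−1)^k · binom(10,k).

36

The partial alternating sum Σ_{k=0}^{2} (−1)^k C(10,k) = (−1)^2 C(9,2) = 36.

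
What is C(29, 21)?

4292145

C(29,21) = C(29,8) by symmetry.
C(29,8) = (29·28·27·26·25·24·23·22) / 8! = 173059286400 / 40320 = 4292145.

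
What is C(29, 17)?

51895935

C(29,17) = C(29,12) by symmetry.
C(29,12) = (29·28·27·26·25·24·23·22·21·20·19·18) / 12! = 24858235898496000 / 479001600 = 51895935.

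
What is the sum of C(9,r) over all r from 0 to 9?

Setting x = 1 in (1+x)^9 gives Σ C(9,r) = 2^9 = 512.

512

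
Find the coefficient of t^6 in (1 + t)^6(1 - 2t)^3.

-15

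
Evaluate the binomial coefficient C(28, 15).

37442160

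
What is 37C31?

2324784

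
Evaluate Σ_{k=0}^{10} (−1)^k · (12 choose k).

The partial alternating sum Σ_{k=0}^{10} (−1)^k C(12,k) = (−1)^10 C(11,10) = 11.

11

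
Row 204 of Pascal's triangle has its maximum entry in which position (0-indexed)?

102

C(204,i) is maximized at i = 204/2 = 102.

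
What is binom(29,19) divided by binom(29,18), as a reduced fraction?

11/19

C(n,k+1)/C(n,k) = (n−k)/(k+1) = (29−18)/(18+1) = 11/19.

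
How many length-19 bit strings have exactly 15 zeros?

3876

Choose the 15 positions: C(19,15) = 3876.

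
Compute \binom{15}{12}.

455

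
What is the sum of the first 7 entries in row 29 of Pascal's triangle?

621616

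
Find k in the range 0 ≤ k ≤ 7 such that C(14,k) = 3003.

C(14,k) increases on 0 ≤ k ≤ 7. C(14,5) = 2002 and C(14,6) = 3003, so k = 6.

6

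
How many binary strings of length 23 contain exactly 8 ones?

490314

Choose the 8 positions: C(23,8) = 490314.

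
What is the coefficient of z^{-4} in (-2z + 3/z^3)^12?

General term: C(12,j)·(-2z)^j·(3/z^3)^(12-j), with z-exponent 1j − 3(12−j) = 4j − 36.
Set 4j − 36 = -4: j = 8.
C(12,8) = 495; (-2)^8 = 256; 3^4 = 81.
Coefficient = 495 · 256 · 81 = 10264320.

10264320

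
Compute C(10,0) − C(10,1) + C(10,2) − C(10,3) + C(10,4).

The partial alternating sum Σ_{k=0}^{4} (−1)^k C(10,k) = (−1)^4 C(9,4) = 126.

126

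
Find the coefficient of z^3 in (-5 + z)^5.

The general term is C(5,j)·(-5)^j·(z)^(5-j); the z^3 term has j = 2.
C(5,2) = 10.
Coefficient = C(5,2) · (-5)^2 = 10 · 25 = 250.

250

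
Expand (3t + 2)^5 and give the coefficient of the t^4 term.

The general term is C(5,j)·(3t)^j·(2)^(5-j); the t^4 term has j = 4.
C(5,4) = 5.
Coefficient = C(5,4) · 3^4 · 2^1 = 5 · 81 · 2 = 810.

810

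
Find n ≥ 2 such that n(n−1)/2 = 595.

n(n−1)/2 = 595 ⇒ n(n−1) = 1190. Since 35·34 = 1190, n = 35.

35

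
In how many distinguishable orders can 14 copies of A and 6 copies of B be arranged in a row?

Choose positions for the A's: C(20,14) = 38760.

38760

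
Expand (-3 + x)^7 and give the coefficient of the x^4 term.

-945

The general term is C(7,j)·(-3)^j·(x)^(7-j); the x^4 term has j = 3.
C(7,3) = 35.
Coefficient = C(7,3) · (-3)^3 = 35 · (-27) = -945.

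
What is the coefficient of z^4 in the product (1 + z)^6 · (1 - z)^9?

-3

Coefficient of z^4 = Σ_{j} C(6,j)·1^j·C(9,4-j)·(-1)^(4-j) for j from 0 to 4.
= 126 + (-504) + 540 + (-180) + 15 = -3.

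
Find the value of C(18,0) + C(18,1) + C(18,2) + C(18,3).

988

1 + 18 + 153 + 816 = 988.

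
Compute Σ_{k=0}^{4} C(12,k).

794

1 + 12 + 66 + 220 + 495 = 794.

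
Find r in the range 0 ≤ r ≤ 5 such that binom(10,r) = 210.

C(10,r) increases on 0 ≤ r ≤ 5. C(10,3) = 120 and C(10,4) = 210, so r = 4.

4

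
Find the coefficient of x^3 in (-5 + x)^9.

1312500

The general term is C(9,j)·(-5)^j·(x)^(9-j); the x^3 term has j = 6.
C(9,6) = 84.
Coefficient = C(9,6) · (-5)^6 = 84 · 15625 = 1312500.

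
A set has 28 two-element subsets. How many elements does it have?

8

n(n−1)/2 = 28 ⇒ n(n−1) = 56. Since 8·7 = 56, n = 8.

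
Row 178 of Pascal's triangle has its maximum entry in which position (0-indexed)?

89

C(178,r) is maximized at r = 178/2 = 89.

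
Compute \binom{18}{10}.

43758

C(18,10) = C(18,8) by symmetry.
C(18,8) = (18·17·16·15·14·13·12·11) / 8! = 1764322560 / 40320 = 43758.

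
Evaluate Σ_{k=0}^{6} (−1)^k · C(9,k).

28

The partial alternating sum Σ_{k=0}^{6} (−1)^k C(9,k) = (−1)^6 C(8,6) = 28.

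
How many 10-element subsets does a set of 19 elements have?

C(19,10) = C(19,9) by symmetry.
C(19,9) = (19·18·17·16·15·14·13·12·11) / 9! = 33522128640 / 362880 = 92378.

92378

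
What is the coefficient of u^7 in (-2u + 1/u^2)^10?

-5120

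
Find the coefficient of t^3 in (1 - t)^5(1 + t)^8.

Coefficient of t^3 = Σ_{j} C(5,j)·(-1)^j·C(8,3-j)·1^(3-j) for j from 0 to 3.
= 56 + (-140) + 80 + (-10) = -14.

-14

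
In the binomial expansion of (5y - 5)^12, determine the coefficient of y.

-2929687500

The general term is C(12,j)·(5y)^j·(-5)^(12-j); the y^1 term has j = 1.
C(12,1) = 12.
Coefficient = C(12,1) · 5^1 · (-5)^11 = 12 · 5 · (-48828125) = -2929687500.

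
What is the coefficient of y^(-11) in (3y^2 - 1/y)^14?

General term: C(14,j)·(3y^2)^j·(-1/y)^(14-j), with y-exponent 2j − 1(14−j) = 3j − 14.
Set 3j − 14 = -11: j = 1.
C(14,1) = 14; 3^1 = 3; (-1)^13 = -1.
Coefficient = 14 · 3 · (-1) = -42.

-42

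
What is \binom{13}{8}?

C(13,8) = C(13,5) by symmetry.
C(13,5) = (13·12·11·10·9) / 5! = 154440 / 120 = 1287.

1287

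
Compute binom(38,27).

1203322288

C(38,27) = C(38,11) by symmetry.
C(38,11) = (38·37·36·35·34·33·32·31·30·29·28) / 11! = 48032775105638400 / 39916800 = 1203322288.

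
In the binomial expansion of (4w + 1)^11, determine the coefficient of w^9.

14417920

The general term is C(11,j)·(4w)^j·(1)^(11-j); the w^9 term has j = 9.
C(11,9) = 55.
Coefficient = C(11,9) · 4^9 = 55 · 262144 = 14417920.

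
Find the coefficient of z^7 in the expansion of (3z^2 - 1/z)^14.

-7505784

General term: C(14,j)·(3z^2)^j·(-1/z)^(14-j), with z-exponent 2j − 1(14−j) = 3j − 14.
Set 3j − 14 = 7: j = 7.
C(14,7) = 3432; 3^7 = 2187; (-1)^7 = -1.
Coefficient = 3432 · 2187 · (-1) = -7505784.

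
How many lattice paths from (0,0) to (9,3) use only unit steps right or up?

Each path is a sequence of 12 steps with 9 rights: C(12,9) = 220.

220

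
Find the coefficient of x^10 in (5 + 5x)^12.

The general term is C(12,j)·(5)^j·(5x)^(12-j); the x^10 term has j = 2.
C(12,2) = 66.
Coefficient = C(12,2) · 5^2 · 5^10 = 66 · 25 · 9765625 = 16113281250.

16113281250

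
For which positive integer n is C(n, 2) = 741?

n(n−1)/2 = 741 ⇒ n(n−1) = 1482. Since 39·38 = 1482, n = 39.

39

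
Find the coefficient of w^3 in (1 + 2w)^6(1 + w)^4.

476

Coefficient of w^3 = Σ_{j} C(6,j)·2^j·C(4,3-j)·1^(3-j) for j from 0 to 3.
= 4 + 72 + 240 + 160 = 476.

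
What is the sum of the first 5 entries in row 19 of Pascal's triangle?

1 + 19 + 171 + 969 + 3876 = 5036.

5036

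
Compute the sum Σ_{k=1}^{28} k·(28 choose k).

Differentiating (1+x)^28 and setting x=1: Σ k·C(28,k) = 28·2^27 = 3758096384.

3758096384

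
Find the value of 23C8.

490314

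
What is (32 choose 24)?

10518300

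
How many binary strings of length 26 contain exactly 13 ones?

10400600

Choose the 13 positions: C(26,13) = 10400600.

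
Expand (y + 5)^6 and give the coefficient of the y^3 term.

2500

The general term is C(6,j)·(y)^j·(5)^(6-j); the y^3 term has j = 3.
C(6,3) = 20.
Coefficient = C(6,3) · 5^3 = 20 · 125 = 2500.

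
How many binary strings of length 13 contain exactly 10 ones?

286

Choose the 10 positions: C(13,10) = 286.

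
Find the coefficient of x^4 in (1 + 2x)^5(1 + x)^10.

4090

Coefficient of x^4 = Σ_{j} C(5,j)·2^j·C(10,4-j)·1^(4-j) for j from 0 to 4.
= 210 + 1200 + 1800 + 800 + 80 = 4090.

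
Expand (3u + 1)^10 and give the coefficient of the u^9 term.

The general term is C(10,j)·(3u)^j·(1)^(10-j); the u^9 term has j = 9.
C(10,9) = 10.
Coefficient = C(10,9) · 3^9 = 10 · 19683 = 196830.

196830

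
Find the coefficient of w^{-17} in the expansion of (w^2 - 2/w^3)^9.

General term: C(9,j)·(w^2)^j·(-2/w^3)^(9-j), with w-exponent 2j − 3(9−j) = 5j − 27.
Set 5j − 27 = -17: j = 2.
C(9,2) = 36; 1^2 = 1; (-2)^7 = -128.
Coefficient = 36 · 1 · (-128) = -4608.

-4608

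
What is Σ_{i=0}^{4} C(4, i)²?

70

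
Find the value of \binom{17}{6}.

12376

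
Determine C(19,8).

C(19,8) = (19·18·17·16·15·14·13·12) / 8! = 3047466240 / 40320 = 75582.

75582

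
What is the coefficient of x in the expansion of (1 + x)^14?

14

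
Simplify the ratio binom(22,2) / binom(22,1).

21/2

C(n,k+1)/C(n,k) = (n−k)/(k+1) = (22−1)/(1+1) = 21/2.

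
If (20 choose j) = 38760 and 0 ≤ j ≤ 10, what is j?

6

C(20,j) increases on 0 ≤ j ≤ 10. C(20,5) = 15504 and C(20,6) = 38760, so j = 6.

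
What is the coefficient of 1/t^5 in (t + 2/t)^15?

3075072

General term: C(15,j)·(t)^j·(2/t)^(15-j), with t-exponent 1j − 1(15−j) = 2j − 15.
Set 2j − 15 = -5: j = 5.
C(15,5) = 3003; 1^5 = 1; 2^10 = 1024.
Coefficient = 3003 · 1 · 1024 = 3075072.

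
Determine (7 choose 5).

21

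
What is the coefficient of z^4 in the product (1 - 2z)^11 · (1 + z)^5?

665

Coefficient of z^4 = Σ_{j} C(11,j)·(-2)^j·C(5,4-j)·1^(4-j) for j from 0 to 4.
= 5 + (-220) + 2200 + (-6600) + 5280 = 665.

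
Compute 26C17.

3124550

C(26,17) = C(26,9) by symmetry.
C(26,9) = (26·25·24·23·22·21·20·19·18) / 9! = 1133836704000 / 362880 = 3124550.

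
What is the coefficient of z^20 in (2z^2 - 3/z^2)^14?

3354624

General term: C(14,j)·(2z^2)^j·(-3/z^2)^(14-j), with z-exponent 2j − 2(14−j) = 4j − 28.
Set 4j − 28 = 20: j = 12.
C(14,12) = 91; 2^12 = 4096; (-3)^2 = 9.
Coefficient = 91 · 4096 · 9 = 3354624.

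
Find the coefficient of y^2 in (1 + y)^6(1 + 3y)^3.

Coefficient of y^2 = Σ_{j} C(6,j)·1^j·C(3,2-j)·3^(2-j) for j from 0 to 2.
= 27 + 54 + 15 = 96.

96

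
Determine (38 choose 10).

472733756

C(38,10) = (38·37·36·35·34·33·32·31·30·29) / 10! = 1715456253772800 / 3628800 = 472733756.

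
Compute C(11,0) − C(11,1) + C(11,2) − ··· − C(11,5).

-252

The partial alternating sum Σ_{k=0}^{5} (−1)^k C(11,k) = (−1)^5 C(10,5) = -252.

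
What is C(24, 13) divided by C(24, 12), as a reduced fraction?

C(n,k+1)/C(n,k) = (n−k)/(k+1) = (24−12)/(12+1) = 12/13.

12/13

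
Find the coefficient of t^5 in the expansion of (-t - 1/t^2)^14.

364

General term: C(14,j)·(-t)^j·(-1/t^2)^(14-j), with t-exponent 1j − 2(14−j) = 3j − 28.
Set 3j − 28 = 5: j = 11.
C(14,11) = 364; (-1)^11 = -1; (-1)^3 = -1.
Coefficient = 364 · (-1) · (-1) = 364.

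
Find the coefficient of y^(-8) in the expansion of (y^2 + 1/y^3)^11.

General term: C(11,j)·(y^2)^j·(1/y^3)^(11-j), with y-exponent 2j − 3(11−j) = 5j − 33.
Set 5j − 33 = -8: j = 5.
C(11,5) = 462; 1^5 = 1; 1^6 = 1.
Coefficient = 462 · 1 · 1 = 462.

462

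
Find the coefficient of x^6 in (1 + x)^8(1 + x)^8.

8008

(1 + x)^8(1 + x)^8 = (1 + x)^16, so the coefficient of x^6 is C(16,6)·1^6 = 8008·1 = 8008.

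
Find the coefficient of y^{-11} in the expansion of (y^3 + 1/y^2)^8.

8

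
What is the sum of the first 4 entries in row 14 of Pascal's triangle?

470

1 + 14 + 91 + 364 = 470.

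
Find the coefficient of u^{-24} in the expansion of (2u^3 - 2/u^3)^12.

General term: C(12,j)·(2u^3)^j·(-2/u^3)^(12-j), with u-exponent 3j − 3(12−j) = 6j − 36.
Set 6j − 36 = -24: j = 2.
C(12,2) = 66; 2^2 = 4; (-2)^10 = 1024.
Coefficient = 66 · 4 · 1024 = 270336.

270336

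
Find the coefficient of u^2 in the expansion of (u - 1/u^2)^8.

General term: C(8,j)·(u)^j·(-1/u^2)^(8-j), with u-exponent 1j − 2(8−j) = 3j − 16.
Set 3j − 16 = 2: j = 6.
C(8,6) = 28; 1^6 = 1; (-1)^2 = 1.
Coefficient = 28 · 1 · 1 = 28.

28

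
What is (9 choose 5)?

126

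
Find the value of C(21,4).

C(21,4) = (21·20·19·18) / 4! = 143640 / 24 = 5985.

5985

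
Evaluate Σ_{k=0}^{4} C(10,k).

1 + 10 + 45 + 120 + 210 = 386.

386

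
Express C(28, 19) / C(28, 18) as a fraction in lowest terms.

C(n,k+1)/C(n,k) = (n−k)/(k+1) = (28−18)/(18+1) = 10/19.

10/19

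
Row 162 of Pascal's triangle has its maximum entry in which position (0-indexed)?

C(162,m) is maximized at m = 162/2 = 81.

81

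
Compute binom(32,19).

347373600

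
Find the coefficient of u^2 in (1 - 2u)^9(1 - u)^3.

Coefficient of u^2 = Σ_{j} C(9,j)·(-2)^j·C(3,2-j)·(-1)^(2-j) for j from 0 to 2.
= 3 + 54 + 144 = 201.

201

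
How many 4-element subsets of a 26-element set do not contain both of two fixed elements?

14674

All 4-subsets: C(26,4) = 14950. Those containing both fixed elements: C(24,2) = 276.
14950 − 276 = 14674.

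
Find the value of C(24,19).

42504

C(24,19) = C(24,5) by symmetry.
C(24,5) = (24·23·22·21·20) / 5! = 5100480 / 120 = 42504.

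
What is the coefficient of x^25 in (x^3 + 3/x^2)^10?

30

General term: C(10,j)·(x^3)^j·(3/x^2)^(10-j), with x-exponent 3j − 2(10−j) = 5j − 20.
Set 5j − 20 = 25: j = 9.
C(10,9) = 10; 1^9 = 1; 3^1 = 3.
Coefficient = 10 · 1 · 3 = 30.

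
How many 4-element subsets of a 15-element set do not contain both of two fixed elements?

All 4-subsets: C(15,4) = 1365. Those containing both fixed elements: C(13,2) = 78.
1365 − 78 = 1287.

1287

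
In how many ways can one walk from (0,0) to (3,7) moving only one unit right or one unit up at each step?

Each path is a sequence of 10 steps with 3 rights: C(10,3) = 120.

120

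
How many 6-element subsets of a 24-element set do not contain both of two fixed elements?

127281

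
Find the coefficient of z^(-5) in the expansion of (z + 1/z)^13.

General term: C(13,j)·(z)^j·(1/z)^(13-j), with z-exponent 1j − 1(13−j) = 2j − 13.
Set 2j − 13 = -5: j = 4.
C(13,4) = 715; 1^4 = 1; 1^9 = 1.
Coefficient = 715 · 1 · 1 = 715.

715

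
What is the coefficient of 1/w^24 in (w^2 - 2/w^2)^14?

General term: C(14,j)·(w^2)^j·(-2/w^2)^(14-j), with w-exponent 2j − 2(14−j) = 4j − 28.
Set 4j − 28 = -24: j = 1.
C(14,1) = 14; 1^1 = 1; (-2)^13 = -8192.
Coefficient = 14 · 1 · (-8192) = -114688.

-114688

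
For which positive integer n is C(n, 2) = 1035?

n(n−1)/2 = 1035 ⇒ n(n−1) = 2070. Since 46·45 = 2070, n = 46.

46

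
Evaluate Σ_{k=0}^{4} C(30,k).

31931

1 + 30 + 435 + 4060 + 27405 = 31931.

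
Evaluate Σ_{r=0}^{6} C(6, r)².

924

Σ C(6,r)² is the coefficient of x^6 in (1+x)^6(1+x)^6 = (1+x)^12, i.e. C(12,6) = 924.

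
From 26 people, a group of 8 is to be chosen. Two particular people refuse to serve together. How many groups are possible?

1427679

All 8-subsets: C(26,8) = 1562275. Those containing both fixed elements: C(24,6) = 134596.
1562275 − 134596 = 1427679.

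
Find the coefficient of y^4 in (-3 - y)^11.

-721710

The general term is C(11,j)·(-3)^j·(-y)^(11-j); the y^4 term has j = 7.
C(11,7) = 330.
Coefficient = C(11,7) · (-3)^7 = 330 · (-2187) = -721710.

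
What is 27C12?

C(27,12) = (27·26·25·24·23·22·21·20·19·18·17·16) / 12! = 8326896754176000 / 479001600 = 17383860.

17383860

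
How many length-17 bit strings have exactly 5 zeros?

Choose the 5 positions: C(17,5) = 6188.

6188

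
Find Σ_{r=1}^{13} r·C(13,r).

Differentiating (1+x)^13 and setting x=1: Σ r·C(13,r) = 13·2^12 = 53248.

53248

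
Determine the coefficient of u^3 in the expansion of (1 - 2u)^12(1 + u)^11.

Coefficient of u^3 = Σ_{j} C(12,j)·(-2)^j·C(11,3-j)·1^(3-j) for j from 0 to 3.
= 165 + (-1320) + 2904 + (-1760) = -11.

-11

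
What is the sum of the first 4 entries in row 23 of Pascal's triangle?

2048

1 + 23 + 253 + 1771 = 2048.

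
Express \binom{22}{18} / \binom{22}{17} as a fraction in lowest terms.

5/18

C(n,k+1)/C(n,k) = (n−k)/(k+1) = (22−17)/(17+1) = 5/18.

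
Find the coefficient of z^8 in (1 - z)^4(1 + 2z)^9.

2016

Coefficient of z^8 = Σ_{j} C(4,j)·(-1)^j·C(9,8-j)·2^(8-j) for j from 0 to 4.
= 2304 + (-18432) + 32256 + (-16128) + 2016 = 2016.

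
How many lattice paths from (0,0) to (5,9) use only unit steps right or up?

Each path is a sequence of 14 steps with 5 rights: C(14,5) = 2002.

2002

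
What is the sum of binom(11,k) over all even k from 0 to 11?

Half of (1+1)^11 + (1−1)^11 gives the even-index sum: 2^10 = 1024.

1024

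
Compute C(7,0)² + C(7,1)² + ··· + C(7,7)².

3432

Σ C(7,k)² is the coefficient of x^7 in (1+x)^7(1+x)^7 = (1+x)^14, i.e. C(14,7) = 3432.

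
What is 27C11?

C(27,11) = (27·26·25·24·23·22·21·20·19·18·17) / 11! = 520431047136000 / 39916800 = 13037895.

13037895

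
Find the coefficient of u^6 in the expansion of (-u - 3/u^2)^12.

594

General term: C(12,j)·(-u)^j·(-3/u^2)^(12-j), with u-exponent 1j − 2(12−j) = 3j − 24.
Set 3j − 24 = 6: j = 10.
C(12,10) = 66; (-1)^10 = 1; (-3)^2 = 9.
Coefficient = 66 · 1 · 9 = 594.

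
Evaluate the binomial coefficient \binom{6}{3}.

20

C(6,3) = (6·5·4) / 3! = 120 / 6 = 20.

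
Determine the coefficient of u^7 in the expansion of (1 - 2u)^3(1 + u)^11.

Coefficient of u^7 = Σ_{j} C(3,j)·(-2)^j·C(11,7-j)·1^(7-j) for j from 0 to 3.
= 330 + (-2772) + 5544 + (-2640) = 462.

462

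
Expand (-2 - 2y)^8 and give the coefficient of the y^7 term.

2048

The general term is C(8,j)·(-2)^j·(-2y)^(8-j); the y^7 term has j = 1.
C(8,1) = 8.
Coefficient = C(8,1) · (-2)^1 · (-2)^7 = 8 · (-2) · (-128) = 2048.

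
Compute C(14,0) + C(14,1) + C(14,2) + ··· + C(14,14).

16384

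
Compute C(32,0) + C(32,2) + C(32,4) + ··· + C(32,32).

2147483648

Half of (1+1)^32 + (1−1)^32 gives the even-index sum: 2^31 = 2147483648.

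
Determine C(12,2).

C(12,2) = (12·11) / 2! = 132 / 2 = 66.

66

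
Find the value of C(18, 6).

18564

C(18,6) = (18·17·16·15·14·13) / 6! = 13366080 / 720 = 18564.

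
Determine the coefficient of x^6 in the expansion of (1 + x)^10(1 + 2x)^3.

Coefficient of x^6 = Σ_{j} C(10,j)·1^j·C(3,6-j)·2^(6-j) for j from 3 to 6.
= 960 + 2520 + 1512 + 210 = 5202.

5202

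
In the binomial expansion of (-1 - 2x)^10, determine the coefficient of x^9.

5120

The general term is C(10,j)·(-1)^j·(-2x)^(10-j); the x^9 term has j = 1.
C(10,1) = 10.
Coefficient = C(10,1) · (-1)^1 · (-2)^9 = 10 · (-1) · (-512) = 5120.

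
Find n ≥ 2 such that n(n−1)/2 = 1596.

n(n−1)/2 = 1596 ⇒ n(n−1) = 3192. Since 57·56 = 3192, n = 57.

57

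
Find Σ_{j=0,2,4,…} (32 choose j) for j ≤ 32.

Half of (1+1)^32 + (1−1)^32 gives the even-index sum: 2^31 = 2147483648.

2147483648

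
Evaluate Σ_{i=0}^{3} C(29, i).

1 + 29 + 406 + 3654 = 4090.

4090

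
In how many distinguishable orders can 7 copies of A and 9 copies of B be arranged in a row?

Choose positions for the A's: C(16,7) = 11440.

11440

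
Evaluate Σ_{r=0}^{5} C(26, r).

83682

1 + 26 + 325 + 2600 + 14950 + 65780 = 83682.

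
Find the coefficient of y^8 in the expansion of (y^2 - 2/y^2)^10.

-960

General term: C(10,j)·(y^2)^j·(-2/y^2)^(10-j), with y-exponent 2j − 2(10−j) = 4j − 20.
Set 4j − 20 = 8: j = 7.
C(10,7) = 120; 1^7 = 1; (-2)^3 = -8.
Coefficient = 120 · 1 · (-8) = -960.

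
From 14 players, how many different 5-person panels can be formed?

2002

This is C(14,5) = 2002.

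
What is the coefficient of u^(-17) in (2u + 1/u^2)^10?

20

General term: C(10,j)·(2u)^j·(1/u^2)^(10-j), with u-exponent 1j − 2(10−j) = 3j − 20.
Set 3j − 20 = -17: j = 1.
C(10,1) = 10; 2^1 = 2; 1^9 = 1.
Coefficient = 10 · 2 · 1 = 20.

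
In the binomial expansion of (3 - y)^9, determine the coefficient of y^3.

The general term is C(9,j)·(3)^j·(-y)^(9-j); the y^3 term has j = 6.
C(9,6) = 84.
Coefficient = C(9,6) · 3^6 · (-1)^3 = 84 · 729 · (-1) = -61236.

-61236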